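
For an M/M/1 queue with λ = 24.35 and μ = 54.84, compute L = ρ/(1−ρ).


ρ = λ/μ = 24.35/54.84 = 0.4440
L = ρ/(1−ρ) = 0.4440/(1 − 0.4440) = 0.4440/0.5560 = 0.7986

Final: 0.7986


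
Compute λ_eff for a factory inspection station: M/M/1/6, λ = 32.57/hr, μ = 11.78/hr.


ρ = 2.7649; P_K = (1−ρ)ρ^6/(1−ρ^7) = 0.638835
λ_eff = λ(1 − P_K) = 32.57·(1 − 0.638835) = 32.57·0.361165 = 11.7632 /hr

Final: 11.7632 /hr


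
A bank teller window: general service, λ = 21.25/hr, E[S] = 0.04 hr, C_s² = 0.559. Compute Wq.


ρ = λ·E[S] = 21.25·0.04 = 0.8500
E[S²] = E[S]²(1+C_s²) = 0.04²·(1+0.559) = 0.002494
Wq = λ·E[S²]/(2(1−ρ)) = 21.25·0.002494/(2·0.1500) = 0.17669 hr

Final: 0.17669 hr


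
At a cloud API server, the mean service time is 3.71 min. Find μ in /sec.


μ = 1/(service time) in consistent units.
1 second = 0.0166667 min, so μ = 0.0166667/3.71 = 0.004492 per second

Final: 0.004492 /sec


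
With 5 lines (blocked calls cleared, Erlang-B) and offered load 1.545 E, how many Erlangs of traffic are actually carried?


B(5,1.545) = 0.015729 (Erlang-B)
Carried load = a(1 − B) = 1.545·(1 − 0.015729) = 1.545·0.984271 = 1.5207 E

Final: 1.5207 Erlangs


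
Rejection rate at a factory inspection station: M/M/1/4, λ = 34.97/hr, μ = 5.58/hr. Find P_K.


ρ = λ/μ = 34.97/5.58 = 6.2670
P_K = (1−ρ)ρ^K/(1−ρ^(K+1)) = (-5.2670·1542.573028)/(1 − 9667.343870)
= -8124.770842/-9666.343870 = 0.840522

Final: 0.840522


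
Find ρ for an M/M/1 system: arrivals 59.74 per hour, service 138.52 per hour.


ρ = λ/μ = 59.74/138.52 = 0.4313

Final: 0.4313


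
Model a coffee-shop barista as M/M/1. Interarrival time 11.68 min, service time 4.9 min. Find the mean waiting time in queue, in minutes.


λ = 60/11.68 = 5.1370 /hr
μ = 60/4.9 = 12.2449 /hr
ρ = λ/μ = 5.1370/12.2449 = 0.4195
Wq = ρ/(μ−λ) = 0.4195/(12.2449−5.1370) = 0.05902 hr
In minutes: 0.05902·60 = 3.541 min

Final: 3.541 min


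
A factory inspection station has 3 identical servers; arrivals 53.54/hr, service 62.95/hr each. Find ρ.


ρ = λ/(cμ) = 53.54/(3·62.95) = 53.54/188.85 = 0.2835

Final: 0.2835


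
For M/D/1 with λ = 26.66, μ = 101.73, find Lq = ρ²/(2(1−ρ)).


ρ = 26.66/101.73 = 0.2621
M/D/1: Lq = ρ²/(2(1−ρ)) = 0.06868/(2·0.7379) = 0.04653

Final: 0.04653


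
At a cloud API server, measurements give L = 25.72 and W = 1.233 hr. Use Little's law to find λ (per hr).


λ = L/W = 25.72/1.233 = 20.8597 /hr

Final: 20.8597 /hr


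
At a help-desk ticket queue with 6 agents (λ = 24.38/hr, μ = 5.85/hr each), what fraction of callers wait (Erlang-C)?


a = λ/μ = 4.1675; ρ = a/6 = 0.6946
P₀ = 0.013739 (from M/M/c formula)
C(c,a) = [a^c/(c!(1−ρ))]·P₀ = [5239.22453/(720·0.3054)]·0.013739
= 23.82576·0.013739 = 0.327338

Final: 0.327338


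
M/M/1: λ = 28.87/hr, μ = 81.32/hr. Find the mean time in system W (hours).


W = 1/(μ−λ) = 1/(81.32 − 28.87) = 1/52.45 = 0.01907 hr

Final: 0.01907 hr


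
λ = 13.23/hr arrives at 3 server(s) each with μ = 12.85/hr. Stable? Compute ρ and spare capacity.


Total capacity cμ = 3·12.85 = 38.55/hr
ρ = λ/(cμ) = 13.23/38.55 = 0.3432
Stable ⇔ ρ < 1: YES
Spare capacity = cμ − λ = 38.55 − 13.23 = 25.32/hr

Final: ρ = 0.3432; stable; margin = 25.32/hr


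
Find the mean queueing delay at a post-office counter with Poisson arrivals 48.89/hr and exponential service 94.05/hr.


ρ = 48.89/94.05 = 0.5198
Wq = ρ/(μ−λ) = 0.5198/(94.05 − 48.89) = 0.5198/45.16 = 0.01151 hr

Final: 0.01151 hr


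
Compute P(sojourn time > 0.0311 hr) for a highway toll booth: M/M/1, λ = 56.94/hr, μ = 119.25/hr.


W ~ Exponential(μ−λ) for M/M/1.
μ − λ = 119.25 − 56.94 = 62.3100
P(W > t) = e^{−(μ−λ)t} = e^{−1.9378} = 0.144015

Final: 0.144015


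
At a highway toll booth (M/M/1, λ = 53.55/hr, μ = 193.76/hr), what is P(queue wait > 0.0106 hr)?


ρ = 53.55/193.76 = 0.2764
P(Wq > t) = ρ·e^{−(μ−λ)t} = 0.2764·e^{−1.4862}
= 0.2764·0.226225 = 0.062522

Final: 0.062522


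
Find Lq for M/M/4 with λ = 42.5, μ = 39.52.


a = λ/μ = 1.0754; ρ = a/4 = 0.2689
P₀ = 0.340465
Lq = P₀·a^c·ρ / (c!·(1−ρ)²) = 0.340465·1.33748·0.2689/(24·0.53458)
= 0.009542

Final: 0.009542


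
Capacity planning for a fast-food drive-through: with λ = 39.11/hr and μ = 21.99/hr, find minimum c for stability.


Stability requires cμ > λ ⇔ c > λ/μ.
λ/μ = 39.11/21.99 = 1.7785
Minimum integer c = ⌊1.7785⌋ + 1 = 2
Check: 2·21.99 = 43.98 > 39.11, while 1·21.99 = 21.99 ≤ 39.11

Final: 2 servers


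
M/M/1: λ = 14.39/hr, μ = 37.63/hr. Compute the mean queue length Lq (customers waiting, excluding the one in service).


ρ = 14.39/37.63 = 0.3824
Lq = ρ²/(1−ρ) = 0.1462/0.6176 = 0.2368

Final: 0.2368


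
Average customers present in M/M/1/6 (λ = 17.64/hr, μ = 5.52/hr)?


ρ = 17.64/5.52 = 3.1957
L = ρ[1 − (K+1)ρ^K + Kρ^(K+1)] / [(1−ρ)(1−ρ^(K+1))]
Numerator: 3.1957·(1 − 7·1065.018173 + 6·3403.427639) = 41436.227784
Denominator: (-2.1957)·(-3402.427639) = 7470.547643
L = 41436.227784/7470.547643 = 5.5466

Final: 5.5466


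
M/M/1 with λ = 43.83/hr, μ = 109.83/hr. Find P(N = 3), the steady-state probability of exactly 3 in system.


ρ = 43.83/109.83 = 0.3991
P_n = (1−ρ)·ρ^n = (1 − 0.3991)·0.3991^3 = 0.6009·0.063555 = 0.038192

Final: 0.038192


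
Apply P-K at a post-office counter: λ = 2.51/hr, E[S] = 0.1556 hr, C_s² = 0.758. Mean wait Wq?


ρ = λ·E[S] = 2.51·0.1556 = 0.3906
E[S²] = E[S]²(1+C_s²) = 0.1556²·(1+0.758) = 0.042564
Wq = λ·E[S²]/(2(1−ρ)) = 2.51·0.042564/(2·0.6094) = 0.08765 hr

Final: 0.08765 hr


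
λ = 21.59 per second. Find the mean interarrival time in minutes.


Mean interarrival time = 1/λ = 1/21.59 second = 0.04632 second
In minutes: 0.04632 × 0.0166667 = 0.0007720 min

Final: 0.0007720 min


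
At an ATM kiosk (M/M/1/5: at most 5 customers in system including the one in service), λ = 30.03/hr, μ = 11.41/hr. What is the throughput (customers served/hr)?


ρ = 2.6319; P_K = (1−ρ)ρ^5/(1−ρ^6) = 0.621918
λ_eff = λ(1 − P_K) = 30.03·(1 − 0.621918) = 30.03·0.378082 = 11.3538 /hr

Final: 11.3538 /hr


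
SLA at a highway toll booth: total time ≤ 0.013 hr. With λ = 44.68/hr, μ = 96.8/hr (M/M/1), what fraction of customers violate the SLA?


W ~ Exponential(μ−λ) for M/M/1.
μ − λ = 96.8 − 44.68 = 52.1200
P(W > t) = e^{−(μ−λ)t} = e^{−0.6776} = 0.507855

Final: 0.507855


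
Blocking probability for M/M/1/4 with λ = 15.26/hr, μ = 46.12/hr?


ρ = λ/μ = 15.26/46.12 = 0.3309
P_K = (1−ρ)ρ^K/(1−ρ^(K+1)) = (0.6691·0.011986)/(1 − 0.003966)
= 0.008020/0.996034 = 0.008052

Final: 0.008052


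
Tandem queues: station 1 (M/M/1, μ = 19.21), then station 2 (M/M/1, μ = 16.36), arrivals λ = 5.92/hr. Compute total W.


Each node sees arrival rate λ = 5.92/hr (tandem ⇒ throughput preserved).
W₁ = 1/(μ₁−λ) = 1/(19.21−5.92) = 0.07524 hr
W₂ = 1/(μ₂−λ) = 1/(16.36−5.92) = 0.09579 hr
W_total = W₁ + W₂ = 0.07524 + 0.09579 = 0.17103 hr

Final: 0.17103 hr


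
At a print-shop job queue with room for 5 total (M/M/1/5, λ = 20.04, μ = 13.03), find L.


ρ = 20.04/13.03 = 1.5380
L = ρ[1 − (K+1)ρ^K + Kρ^(K+1)] / [(1−ρ)(1−ρ^(K+1))]
Numerator: 1.5380·(1 − 6·8.605310 + 5·13.234874) = 23.904215
Denominator: (-0.5380)·(-12.234874) = 6.582231
L = 23.904215/6.582231 = 3.6316

Final: 3.6316


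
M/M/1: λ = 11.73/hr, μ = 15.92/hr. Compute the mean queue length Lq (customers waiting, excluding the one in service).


ρ = 11.73/15.92 = 0.7368
Lq = ρ²/(1−ρ) = 0.5429/0.2632 = 2.0627

Final: 2.0627


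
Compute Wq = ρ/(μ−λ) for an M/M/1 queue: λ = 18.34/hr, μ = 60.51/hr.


ρ = 18.34/60.51 = 0.3031
Wq = ρ/(μ−λ) = 0.3031/(60.51 − 18.34) = 0.3031/42.17 = 0.007187 hr

Final: 0.007187 hr


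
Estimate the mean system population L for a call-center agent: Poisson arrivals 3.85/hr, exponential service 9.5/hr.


ρ = λ/μ = 3.85/9.5 = 0.4053
L = ρ/(1−ρ) = 0.4053/(1 − 0.4053) = 0.4053/0.5947 = 0.6814

Final: 0.6814


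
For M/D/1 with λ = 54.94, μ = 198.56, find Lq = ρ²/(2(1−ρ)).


ρ = 54.94/198.56 = 0.2767
M/D/1: Lq = ρ²/(2(1−ρ)) = 0.07656/(2·0.7233) = 0.05292

Final: 0.05292


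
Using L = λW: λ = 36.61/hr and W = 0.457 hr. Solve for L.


L = λW = 36.61·0.457 = 16.7308

Final: 16.7308


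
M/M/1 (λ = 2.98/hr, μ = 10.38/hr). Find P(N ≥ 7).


ρ = 2.98/10.38 = 0.2871
P(N ≥ n) = ρ^n = 0.2871^7 = 0.0001607

Final: 0.0001607


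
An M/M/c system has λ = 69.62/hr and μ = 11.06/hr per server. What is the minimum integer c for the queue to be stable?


Stability requires cμ > λ ⇔ c > λ/μ.
λ/μ = 69.62/11.06 = 6.2948
Minimum integer c = ⌊6.2948⌋ + 1 = 7
Check: 7·11.06 = 77.42 > 69.62, while 6·11.06 = 66.36 ≤ 69.62

Final: 7 servers


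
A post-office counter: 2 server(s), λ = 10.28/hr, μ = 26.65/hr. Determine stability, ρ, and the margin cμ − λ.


Total capacity cμ = 2·26.65 = 53.30/hr
ρ = λ/(cμ) = 10.28/53.30 = 0.1929
Stable ⇔ ρ < 1: YES
Spare capacity = cμ − λ = 53.30 − 10.28 = 43.02/hr

Final: ρ = 0.1929; stable; margin = 43.02/hr


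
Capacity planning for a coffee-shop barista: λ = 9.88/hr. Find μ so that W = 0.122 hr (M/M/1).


W = 1/(μ−λ) ⇒ μ − λ = 1/W = 1/0.122 = 8.1967
μ = λ + 1/W = 9.88 + 8.1967 = 18.0767 per hr

Final: 18.0767 /hr


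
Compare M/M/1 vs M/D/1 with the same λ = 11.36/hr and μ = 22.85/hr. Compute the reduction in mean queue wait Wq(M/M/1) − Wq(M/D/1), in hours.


ρ = 11.36/22.85 = 0.4972
Wq(M/M/1) = ρ/(μ−λ) = 0.4972/11.49 = 0.04327 hr
Wq(M/D/1) = ρ/(2(μ−λ)) = 0.02163 hr
Savings = 0.04327 − 0.02163 = 0.02163 hr

Final: 0.02163 hr


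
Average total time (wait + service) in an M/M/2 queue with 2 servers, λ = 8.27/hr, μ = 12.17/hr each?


a = 0.6795; ρ = 0.3398; P₀ = 0.492794
Lq = P₀·a^c·ρ/(c!(1−ρ)²) = 0.08869
Wq = Lq/λ = 0.08869/8.27 = 0.01072 hr
W = Wq + 1/μ = 0.01072 + 0.08217 = 0.09289 hr

Final: 0.09289 hr


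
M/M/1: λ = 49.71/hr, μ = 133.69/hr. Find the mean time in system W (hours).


W = 1/(μ−λ) = 1/(133.69 − 49.71) = 1/83.98 = 0.01191 hr

Final: 0.01191 hr


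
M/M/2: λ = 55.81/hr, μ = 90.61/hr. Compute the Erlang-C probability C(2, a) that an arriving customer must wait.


a = λ/μ = 0.6159; ρ = a/2 = 0.3080
P₀ = 0.529089 (from M/M/c formula)
C(c,a) = [a^c/(c!(1−ρ))]·P₀ = [0.37938/(2·0.6920)]·0.529089
= 0.27410·0.529089 = 0.145026

Final: 0.145026


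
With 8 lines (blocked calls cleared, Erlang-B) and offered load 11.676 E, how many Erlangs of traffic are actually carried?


B(8,11.676) = 0.410203 (Erlang-B)
Carried load = a(1 − B) = 11.676·(1 − 0.410203) = 11.676·0.589797 = 6.8865 E

Final: 6.8865 Erlangs


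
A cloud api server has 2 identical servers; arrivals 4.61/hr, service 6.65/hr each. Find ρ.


ρ = λ/(cμ) = 4.61/(2·6.65) = 4.61/13.30 = 0.3466

Final: 0.3466


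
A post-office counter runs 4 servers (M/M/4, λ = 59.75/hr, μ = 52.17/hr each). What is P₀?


a = λ/μ = 59.75/52.17 = 1.1453; ρ = a/c = 0.2863
Σ_{k=0}^{3} a^k/k! (terms k=0..3) = 1.00000 + 1.14529 + 0.65585 + 0.25038 = 3.05152
Tail: a^4/(4!(1−ρ)) = 1.72055/(24·0.7137) = 0.10045
P₀ = 1/(3.05152 + 0.10045) = 1/3.15198 = 0.317261

Final: 0.317261


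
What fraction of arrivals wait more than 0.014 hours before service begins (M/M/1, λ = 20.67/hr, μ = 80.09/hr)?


ρ = 20.67/80.09 = 0.2581
P(Wq > t) = ρ·e^{−(μ−λ)t} = 0.2581·e^{−0.8319}
= 0.2581·0.435230 = 0.112326

Final: 0.112326


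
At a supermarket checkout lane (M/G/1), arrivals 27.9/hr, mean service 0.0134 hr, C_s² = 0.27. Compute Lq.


ρ = λ·E[S] = 27.9·0.0134 = 0.3739
Lq = ρ²(1+C_s²)/(2(1−ρ)) = 0.1398·(1+0.27)/(2·0.6261)
= 0.1398·1.2700/1.2523 = 0.14175

Final: 0.14175


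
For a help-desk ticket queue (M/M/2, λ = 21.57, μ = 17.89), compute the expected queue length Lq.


a = λ/μ = 1.2057; ρ = a/2 = 0.6029
P₀ = 0.247777
Lq = P₀·a^c·ρ / (c!·(1−ρ)²) = 0.247777·1.45372·0.6029/(2·0.15773)
= 0.68836

Final: 0.68836


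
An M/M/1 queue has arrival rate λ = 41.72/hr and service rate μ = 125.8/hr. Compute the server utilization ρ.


ρ = λ/μ = 41.72/125.8 = 0.3316

Final: 0.3316


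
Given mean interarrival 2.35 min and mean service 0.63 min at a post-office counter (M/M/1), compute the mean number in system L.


λ = 60/2.35 = 25.5319 /hr
μ = 60/0.63 = 95.2381 /hr
ρ = λ/μ = 25.5319/95.2381 = 0.2681
L = ρ/(1−ρ) = 0.2681/0.7319 = 0.3663

Final: 0.3663


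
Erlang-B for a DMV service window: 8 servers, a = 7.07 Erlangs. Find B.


B(c,a) = (a^c/c!) / Σ_{k=0}^{c} a^k/k!
a^8/8! = 154.822753
Σ terms (k=0..8): 1.00000 + 7.07000 + 24.99245 + 58.89887 + 104.10376 + 147.20272 + 173.45387 + 175.18841 + 154.82275 = 846.732825
B = 154.822753/846.732825 = 0.182847

Final: 0.182847


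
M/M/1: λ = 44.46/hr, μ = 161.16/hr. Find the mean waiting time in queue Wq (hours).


ρ = 44.46/161.16 = 0.2759
Wq = ρ/(μ−λ) = 0.2759/(161.16 − 44.46) = 0.2759/116.70 = 0.002364 hr

Final: 0.002364 hr


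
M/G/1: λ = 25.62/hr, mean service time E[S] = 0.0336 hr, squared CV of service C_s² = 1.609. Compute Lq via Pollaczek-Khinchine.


ρ = λ·E[S] = 25.62·0.0336 = 0.8608
Lq = ρ²(1+C_s²)/(2(1−ρ)) = 0.7410·(1+1.609)/(2·0.1392)
= 0.7410·2.6090/0.2783 = 6.94611

Final: 6.94611


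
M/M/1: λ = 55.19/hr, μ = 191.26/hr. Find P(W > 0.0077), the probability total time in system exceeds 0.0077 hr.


W ~ Exponential(μ−λ) for M/M/1.
μ − λ = 191.26 − 55.19 = 136.0700
P(W > t) = e^{−(μ−λ)t} = e^{−1.0477} = 0.350730

Final: 0.350730


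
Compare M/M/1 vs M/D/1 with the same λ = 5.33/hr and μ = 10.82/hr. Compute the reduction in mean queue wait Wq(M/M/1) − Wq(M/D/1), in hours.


ρ = 5.33/10.82 = 0.4926
Wq(M/M/1) = ρ/(μ−λ) = 0.4926/5.49 = 0.08973 hr
Wq(M/D/1) = ρ/(2(μ−λ)) = 0.04486 hr
Savings = 0.08973 − 0.04486 = 0.04486 hr

Final: 0.04486 hr


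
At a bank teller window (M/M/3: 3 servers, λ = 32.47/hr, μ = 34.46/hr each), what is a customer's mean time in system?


a = 0.9423; ρ = 0.3141; P₀ = 0.386183
Lq = P₀·a^c·ρ/(c!(1−ρ)²) = 0.03595
Wq = Lq/λ = 0.03595/32.47 = 0.001107 hr
W = Wq + 1/μ = 0.001107 + 0.02902 = 0.03013 hr

Final: 0.03013 hr


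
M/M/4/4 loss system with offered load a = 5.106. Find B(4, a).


B(c,a) = (a^c/c!) / Σ_{k=0}^{c} a^k/k!
a^4/4! = 28.321223
Σ terms (k=0..4): 1.00000 + 5.10600 + 13.03562 + 22.18662 + 28.32122 = 69.649463
B = 28.321223/69.649463 = 0.406625

Final: 0.406625


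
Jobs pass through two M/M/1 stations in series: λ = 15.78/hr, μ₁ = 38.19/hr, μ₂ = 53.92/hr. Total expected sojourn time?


Each node sees arrival rate λ = 15.78/hr (tandem ⇒ throughput preserved).
W₁ = 1/(μ₁−λ) = 1/(38.19−15.78) = 0.04462 hr
W₂ = 1/(μ₂−λ) = 1/(53.92−15.78) = 0.02622 hr
W_total = W₁ + W₂ = 0.04462 + 0.02622 = 0.07084 hr

Final: 0.07084 hr


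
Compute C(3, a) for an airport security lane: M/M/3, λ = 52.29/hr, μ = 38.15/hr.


a = λ/μ = 1.3706; ρ = a/3 = 0.4569
P₀ = 0.243893 (from M/M/c formula)
C(c,a) = [a^c/(c!(1−ρ))]·P₀ = [2.57497/(6·0.5431)]·0.243893
= 0.79018·0.243893 = 0.192720

Final: 0.192720


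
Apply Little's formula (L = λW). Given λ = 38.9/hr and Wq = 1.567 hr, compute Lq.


Lq = λWq = 38.9·1.567 = 60.9563

Final: 60.9563


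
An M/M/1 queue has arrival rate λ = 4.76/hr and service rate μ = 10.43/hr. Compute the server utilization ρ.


ρ = λ/μ = 4.76/10.43 = 0.4564

Final: 0.4564


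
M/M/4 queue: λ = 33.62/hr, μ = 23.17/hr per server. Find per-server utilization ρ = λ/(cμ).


ρ = λ/(cμ) = 33.62/(4·23.17) = 33.62/92.68 = 0.3628

Final: 0.3628


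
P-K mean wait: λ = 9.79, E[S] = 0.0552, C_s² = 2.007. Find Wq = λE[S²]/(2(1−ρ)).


ρ = λ·E[S] = 9.79·0.0552 = 0.5404
E[S²] = E[S]²(1+C_s²) = 0.0552²·(1+2.007) = 0.009162
Wq = λ·E[S²]/(2(1−ρ)) = 9.79·0.009162/(2·0.4596) = 0.09759 hr

Final: 0.09759 hr


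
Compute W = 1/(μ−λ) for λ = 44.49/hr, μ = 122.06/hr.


W = 1/(μ−λ) = 1/(122.06 − 44.49) = 1/77.57 = 0.01289 hr

Final: 0.01289 hr


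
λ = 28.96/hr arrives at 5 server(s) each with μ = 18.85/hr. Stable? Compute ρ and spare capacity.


Total capacity cμ = 5·18.85 = 94.25/hr
ρ = λ/(cμ) = 28.96/94.25 = 0.3073
Stable ⇔ ρ < 1: YES
Spare capacity = cμ − λ = 94.25 − 28.96 = 65.29/hr

Final: ρ = 0.3073; stable; margin = 65.29/hr


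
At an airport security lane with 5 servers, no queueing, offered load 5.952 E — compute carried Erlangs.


B(5,5.952) = 0.357036 (Erlang-B)
Carried load = a(1 − B) = 5.952·(1 − 0.357036) = 5.952·0.642964 = 3.8269 E

Final: 3.8269 Erlangs


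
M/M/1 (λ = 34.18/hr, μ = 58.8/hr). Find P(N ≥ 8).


ρ = 34.18/58.8 = 0.5813
P(N ≥ n) = ρ^n = 0.5813^8 = 0.013036

Final: 0.013036


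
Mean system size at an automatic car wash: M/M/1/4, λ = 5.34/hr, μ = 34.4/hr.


ρ = 5.34/34.4 = 0.1552
L = ρ[1 − (K+1)ρ^K + Kρ^(K+1)] / [(1−ρ)(1−ρ^(K+1))]
Numerator: 0.1552·(1 − 5·0.0005807 + 4·0.00009014) = 0.154838
Denominator: (0.8448)·(0.999910) = 0.844691
L = 0.154838/0.844691 = 0.1833

Final: 0.1833


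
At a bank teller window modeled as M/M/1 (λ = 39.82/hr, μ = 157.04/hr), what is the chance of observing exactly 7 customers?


ρ = 39.82/157.04 = 0.2536
P_n = (1−ρ)·ρ^n = (1 − 0.2536)·0.2536^7 = 0.7464·0.00006740 = 0.00005031

Final: 0.00005031


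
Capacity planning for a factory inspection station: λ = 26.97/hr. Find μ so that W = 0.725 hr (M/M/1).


W = 1/(μ−λ) ⇒ μ − λ = 1/W = 1/0.725 = 1.3793
μ = λ + 1/W = 26.97 + 1.3793 = 28.3493 per hr

Final: 28.3493 /hr


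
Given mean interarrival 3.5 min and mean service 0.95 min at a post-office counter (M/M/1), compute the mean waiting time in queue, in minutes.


λ = 60/3.5 = 17.1429 /hr
μ = 60/0.95 = 63.1579 /hr
ρ = λ/μ = 17.1429/63.1579 = 0.2714
Wq = ρ/(μ−λ) = 0.2714/(63.1579−17.1429) = 0.005899 hr
In minutes: 0.005899·60 = 0.3539 min

Final: 0.3539 min


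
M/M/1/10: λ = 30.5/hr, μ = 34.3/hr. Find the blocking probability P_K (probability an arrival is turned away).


ρ = λ/μ = 30.5/34.3 = 0.8892
P_K = (1−ρ)ρ^K/(1−ρ^(K+1)) = (0.1108·0.309070)/(1 − 0.274829)
= 0.034241/0.725171 = 0.047218

Final: 0.047218


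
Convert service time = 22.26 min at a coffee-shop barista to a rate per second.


μ = 1/(service time) in consistent units.
1 second = 0.0166667 min, so μ = 0.0166667/22.26 = 0.0007487 per second

Final: 0.0007487 /sec


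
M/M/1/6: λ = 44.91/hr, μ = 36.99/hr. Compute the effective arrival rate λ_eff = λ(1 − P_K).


ρ = 1.2141; P_K = (1−ρ)ρ^6/(1−ρ^7) = 0.237401
λ_eff = λ(1 − P_K) = 44.91·(1 − 0.237401) = 44.91·0.762599 = 34.2483 /hr

Final: 34.2483 /hr


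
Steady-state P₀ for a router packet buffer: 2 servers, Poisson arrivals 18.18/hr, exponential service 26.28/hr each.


a = λ/μ = 18.18/26.28 = 0.6918; ρ = a/c = 0.3459
Σ_{k=0}^{1} a^k/k! (terms k=0..1) = 1.00000 + 0.69178 = 1.69178
Tail: a^2/(2!(1−ρ)) = 0.47856/(2·0.6541) = 0.36581
P₀ = 1/(1.69178 + 0.36581) = 1/2.05759 = 0.486005

Final: 0.486005


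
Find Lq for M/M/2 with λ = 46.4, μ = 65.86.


a = λ/μ = 0.7045; ρ = a/2 = 0.3523
P₀ = 0.479003
Lq = P₀·a^c·ρ / (c!·(1−ρ)²) = 0.479003·0.49636·0.3523/(2·0.41956)
= 0.09981

Final: 0.09981


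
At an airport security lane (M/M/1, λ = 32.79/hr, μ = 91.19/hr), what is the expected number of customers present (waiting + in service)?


ρ = λ/μ = 32.79/91.19 = 0.3596
L = ρ/(1−ρ) = 0.3596/(1 − 0.3596) = 0.3596/0.6404 = 0.5615

Final: 0.5615


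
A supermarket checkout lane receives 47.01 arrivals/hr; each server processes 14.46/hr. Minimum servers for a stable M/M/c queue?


Stability requires cμ > λ ⇔ c > λ/μ.
λ/μ = 47.01/14.46 = 3.2510
Minimum integer c = ⌊3.2510⌋ + 1 = 4
Check: 4·14.46 = 57.84 > 47.01, while 3·14.46 = 43.38 ≤ 47.01

Final: 4 servers


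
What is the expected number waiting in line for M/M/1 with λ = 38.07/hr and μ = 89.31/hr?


ρ = 38.07/89.31 = 0.4263
Lq = ρ²/(1−ρ) = 0.1817/0.5737 = 0.3167

Final: 0.3167


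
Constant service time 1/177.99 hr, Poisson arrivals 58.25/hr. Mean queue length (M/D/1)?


ρ = 58.25/177.99 = 0.3273
M/D/1: Lq = ρ²/(2(1−ρ)) = 0.1071/(2·0.6727) = 0.07960

Final: 0.07960


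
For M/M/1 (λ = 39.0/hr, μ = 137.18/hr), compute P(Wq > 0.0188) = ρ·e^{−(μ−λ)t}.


ρ = 39.0/137.18 = 0.2843
P(Wq > t) = ρ·e^{−(μ−λ)t} = 0.2843·e^{−1.8458}
= 0.2843·0.157901 = 0.044891

Final: 0.044891


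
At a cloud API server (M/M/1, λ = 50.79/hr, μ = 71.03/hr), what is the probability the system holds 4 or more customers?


ρ = 50.79/71.03 = 0.7150
P(N ≥ n) = ρ^n = 0.7150^4 = 0.261424

Final: 0.261424


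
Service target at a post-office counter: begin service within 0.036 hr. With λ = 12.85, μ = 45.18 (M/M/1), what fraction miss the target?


ρ = 12.85/45.18 = 0.2844
P(Wq > t) = ρ·e^{−(μ−λ)t} = 0.2844·e^{−1.1639}
= 0.2844·0.312272 = 0.088816

Final: 0.088816


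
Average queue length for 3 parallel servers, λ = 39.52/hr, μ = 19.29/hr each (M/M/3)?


a = λ/μ = 2.0487; ρ = a/3 = 0.6829
P₀ = 0.103443
Lq = P₀·a^c·ρ / (c!·(1−ρ)²) = 0.103443·8.59912·0.6829/(6·0.10055)
= 1.00693

Final: 1.00693


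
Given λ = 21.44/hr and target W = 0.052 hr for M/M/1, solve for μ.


W = 1/(μ−λ) ⇒ μ − λ = 1/W = 1/0.052 = 19.2308
μ = λ + 1/W = 21.44 + 19.2308 = 40.6708 per hr

Final: 40.6708 /hr


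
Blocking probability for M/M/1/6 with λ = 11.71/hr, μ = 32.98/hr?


ρ = λ/μ = 11.71/32.98 = 0.3551
P_K = (1−ρ)ρ^K/(1−ρ^(K+1)) = (0.6449·0.002004)/(1 − 0.0007114)
= 0.001292/0.999289 = 0.001293

Final: 0.001293


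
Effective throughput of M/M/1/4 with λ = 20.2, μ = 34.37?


ρ = 0.5877; P_K = (1−ρ)ρ^4/(1−ρ^5) = 0.052900
λ_eff = λ(1 − P_K) = 20.2·(1 − 0.052900) = 20.2·0.947100 = 19.1314 /hr

Final: 19.1314 /hr


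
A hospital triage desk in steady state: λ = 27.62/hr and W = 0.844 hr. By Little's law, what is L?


L = λW = 27.62·0.844 = 23.3113

Final: 23.3113


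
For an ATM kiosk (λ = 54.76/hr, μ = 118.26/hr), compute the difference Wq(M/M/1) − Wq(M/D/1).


ρ = 54.76/118.26 = 0.4630
Wq(M/M/1) = ρ/(μ−λ) = 0.4630/63.50 = 0.007292 hr
Wq(M/D/1) = ρ/(2(μ−λ)) = 0.003646 hr
Savings = 0.007292 − 0.003646 = 0.003646 hr

Final: 0.003646 hr


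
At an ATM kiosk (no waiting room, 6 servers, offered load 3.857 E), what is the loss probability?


B(c,a) = (a^c/c!) / Σ_{k=0}^{c} a^k/k!
a^6/6! = 4.572622
Σ terms (k=0..6): 1.00000 + 3.85700 + 7.43822 + 9.56308 + 9.22120 + 7.11323 + 4.57262 = 42.765353
B = 4.572622/42.765353 = 0.106924

Final: 0.106924


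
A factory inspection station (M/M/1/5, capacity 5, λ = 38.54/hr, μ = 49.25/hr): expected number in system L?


ρ = 38.54/49.25 = 0.7825
L = ρ[1 − (K+1)ρ^K + Kρ^(K+1)] / [(1−ρ)(1−ρ^(K+1))]
Numerator: 0.7825·(1 − 6·0.293445 + 5·0.229632) = 0.303224
Denominator: (0.2175)·(0.770368) = 0.167526
L = 0.303224/0.167526 = 1.8100

Final: 1.8100


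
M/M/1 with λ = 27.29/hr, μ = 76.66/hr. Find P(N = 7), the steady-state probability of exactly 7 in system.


ρ = 27.29/76.66 = 0.3560
P_n = (1−ρ)·ρ^n = (1 − 0.3560)·0.3560^7 = 0.6440·0.0007245 = 0.0004666

Final: 0.0004666


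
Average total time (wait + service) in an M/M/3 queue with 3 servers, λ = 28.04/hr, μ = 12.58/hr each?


a = 2.2289; ρ = 0.7430; P₀ = 0.077557
Lq = P₀·a^c·ρ/(c!(1−ρ)²) = 1.60989
Wq = Lq/λ = 1.60989/28.04 = 0.05741 hr
W = Wq + 1/μ = 0.05741 + 0.07949 = 0.13691 hr

Final: 0.13691 hr


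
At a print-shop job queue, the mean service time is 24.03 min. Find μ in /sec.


μ = 1/(service time) in consistent units.
1 second = 0.0166667 min, so μ = 0.0166667/24.03 = 0.0006936 per second

Final: 0.0006936 /sec


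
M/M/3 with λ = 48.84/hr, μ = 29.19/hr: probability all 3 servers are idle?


a = λ/μ = 48.84/29.19 = 1.6732; ρ = a/c = 0.5577
Σ_{k=0}^{2} a^k/k! (terms k=0..2) = 1.00000 + 1.67318 + 1.39976 = 4.07293
Tail: a^3/(3!(1−ρ)) = 4.68408/(6·0.4423) = 1.76515
P₀ = 1/(4.07293 + 1.76515) = 1/5.83808 = 0.171289

Final: 0.171289


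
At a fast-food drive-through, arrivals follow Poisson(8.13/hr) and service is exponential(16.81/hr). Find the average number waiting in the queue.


ρ = 8.13/16.81 = 0.4836
Lq = ρ²/(1−ρ) = 0.2339/0.5164 = 0.4530

Final: 0.4530


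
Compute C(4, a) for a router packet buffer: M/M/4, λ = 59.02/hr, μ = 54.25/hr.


a = λ/μ = 1.0879; ρ = a/4 = 0.2720
P₀ = 0.336191 (from M/M/c formula)
C(c,a) = [a^c/(c!(1−ρ))]·P₀ = [1.40087/(24·0.7280)]·0.336191
= 0.08018·0.336191 = 0.026954

Final: 0.026954


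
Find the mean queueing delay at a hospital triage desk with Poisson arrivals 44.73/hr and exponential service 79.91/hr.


ρ = 44.73/79.91 = 0.5598
Wq = ρ/(μ−λ) = 0.5598/(79.91 − 44.73) = 0.5598/35.18 = 0.01591 hr

Final: 0.01591 hr


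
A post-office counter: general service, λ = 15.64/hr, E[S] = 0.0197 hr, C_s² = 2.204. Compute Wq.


ρ = λ·E[S] = 15.64·0.0197 = 0.3081
E[S²] = E[S]²(1+C_s²) = 0.0197²·(1+2.204) = 0.001243
Wq = λ·E[S²]/(2(1−ρ)) = 15.64·0.001243/(2·0.6919) = 0.01405 hr

Final: 0.01405 hr


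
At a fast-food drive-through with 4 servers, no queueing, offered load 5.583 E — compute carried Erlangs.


B(4,5.583) = 0.441684 (Erlang-B)
Carried load = a(1 − B) = 5.583·(1 − 0.441684) = 5.583·0.558316 = 3.1171 E

Final: 3.1171 Erlangs


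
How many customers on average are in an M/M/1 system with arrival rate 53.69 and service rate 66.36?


ρ = λ/μ = 53.69/66.36 = 0.8091
L = ρ/(1−ρ) = 0.8091/(1 − 0.8091) = 0.8091/0.1909 = 4.2376

Final: 4.2376


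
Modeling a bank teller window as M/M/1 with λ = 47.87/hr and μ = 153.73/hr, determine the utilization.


ρ = λ/μ = 47.87/153.73 = 0.3114

Final: 0.3114


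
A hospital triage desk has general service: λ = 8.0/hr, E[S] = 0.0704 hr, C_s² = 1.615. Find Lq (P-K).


ρ = λ·E[S] = 8.0·0.0704 = 0.5632
Lq = ρ²(1+C_s²)/(2(1−ρ)) = 0.3172·(1+1.615)/(2·0.4368)
= 0.3172·2.6150/0.8736 = 0.94948

Final: 0.94948


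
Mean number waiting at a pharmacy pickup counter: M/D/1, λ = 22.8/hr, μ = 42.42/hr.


ρ = 22.8/42.42 = 0.5375
M/D/1: Lq = ρ²/(2(1−ρ)) = 0.2889/(2·0.4625) = 0.31230

Final: 0.31230


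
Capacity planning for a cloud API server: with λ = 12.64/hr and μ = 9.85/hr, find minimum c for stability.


Stability requires cμ > λ ⇔ c > λ/μ.
λ/μ = 12.64/9.85 = 1.2832
Minimum integer c = ⌊1.2832⌋ + 1 = 2
Check: 2·9.85 = 19.70 > 12.64, while 1·9.85 = 9.85 ≤ 12.64

Final: 2 servers


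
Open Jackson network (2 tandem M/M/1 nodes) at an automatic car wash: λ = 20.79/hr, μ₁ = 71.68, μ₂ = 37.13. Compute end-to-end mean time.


Each node sees arrival rate λ = 20.79/hr (tandem ⇒ throughput preserved).
W₁ = 1/(μ₁−λ) = 1/(71.68−20.79) = 0.01965 hr
W₂ = 1/(μ₂−λ) = 1/(37.13−20.79) = 0.06120 hr
W_total = W₁ + W₂ = 0.01965 + 0.06120 = 0.08085 hr

Final: 0.08085 hr


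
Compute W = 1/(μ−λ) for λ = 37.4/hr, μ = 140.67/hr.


W = 1/(μ−λ) = 1/(140.67 − 37.4) = 1/103.27 = 0.009683 hr

Final: 0.009683 hr


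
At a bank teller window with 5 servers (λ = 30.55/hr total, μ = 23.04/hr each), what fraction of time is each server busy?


ρ = λ/(cμ) = 30.55/(5·23.04) = 30.55/115.20 = 0.2652

Final: 0.2652


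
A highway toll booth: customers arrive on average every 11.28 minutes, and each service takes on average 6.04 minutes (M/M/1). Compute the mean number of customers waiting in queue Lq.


λ = 60/11.28 = 5.3191 /hr
μ = 60/6.04 = 9.9338 /hr
ρ = λ/μ = 5.3191/9.9338 = 0.5355
Lq = ρ²/(1−ρ) = 0.2867/0.4645 = 0.6172

Final: 0.6172


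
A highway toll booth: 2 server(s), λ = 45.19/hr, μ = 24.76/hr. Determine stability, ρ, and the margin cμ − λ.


Total capacity cμ = 2·24.76 = 49.52/hr
ρ = λ/(cμ) = 45.19/49.52 = 0.9126
Stable ⇔ ρ < 1: YES
Spare capacity = cμ − λ = 49.52 − 45.19 = 4.33/hr

Final: ρ = 0.9126; stable; margin = 4.33/hr


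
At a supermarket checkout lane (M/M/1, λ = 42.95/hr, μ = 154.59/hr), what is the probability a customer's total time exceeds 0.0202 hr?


W ~ Exponential(μ−λ) for M/M/1.
μ − λ = 154.59 − 42.95 = 111.6400
P(W > t) = e^{−(μ−λ)t} = e^{−2.2551} = 0.104860

Final: 0.104860


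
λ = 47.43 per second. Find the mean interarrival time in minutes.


Mean interarrival time = 1/λ = 1/47.43 second = 0.02108 second
In minutes: 0.02108 × 0.0166667 = 0.0003514 min

Final: 0.0003514 min


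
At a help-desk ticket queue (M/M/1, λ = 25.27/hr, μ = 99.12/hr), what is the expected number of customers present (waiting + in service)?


ρ = λ/μ = 25.27/99.12 = 0.2549
L = ρ/(1−ρ) = 0.2549/(1 − 0.2549) = 0.2549/0.7451 = 0.3422

Final: 0.3422


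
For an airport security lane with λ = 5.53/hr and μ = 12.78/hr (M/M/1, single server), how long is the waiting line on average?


ρ = 5.53/12.78 = 0.4327
Lq = ρ²/(1−ρ) = 0.1872/0.5673 = 0.3301

Final: 0.3301


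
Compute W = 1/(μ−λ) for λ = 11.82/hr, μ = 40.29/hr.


W = 1/(μ−λ) = 1/(40.29 − 11.82) = 1/28.47 = 0.03512 hr

Final: 0.03512 hr


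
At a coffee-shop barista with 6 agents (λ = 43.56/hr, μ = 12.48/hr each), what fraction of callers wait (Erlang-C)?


a = λ/μ = 3.4904; ρ = a/6 = 0.5817
P₀ = 0.029262 (from M/M/c formula)
C(c,a) = [a^c/(c!(1−ρ))]·P₀ = [1808.17189/(720·0.4183)]·0.029262
= 6.00415·0.029262 = 0.175692

Final: 0.175692


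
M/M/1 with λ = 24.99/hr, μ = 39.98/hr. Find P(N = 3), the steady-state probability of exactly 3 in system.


ρ = 24.99/39.98 = 0.6251
P_n = (1−ρ)·ρ^n = (1 − 0.6251)·0.6251^3 = 0.3749·0.244214 = 0.091565

Final: 0.091565


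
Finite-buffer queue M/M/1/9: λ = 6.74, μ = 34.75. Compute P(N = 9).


ρ = λ/μ = 6.74/34.75 = 0.1940
P_K = (1−ρ)ρ^K/(1−ρ^(K+1)) = (0.8060·0.0000003885)/(1 − 0.00000007534)
= 0.0000003131/1.000000 = 0.0000003131

Final: 0.0000003131


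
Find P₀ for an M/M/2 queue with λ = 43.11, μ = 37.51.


a = λ/μ = 43.11/37.51 = 1.1493; ρ = a/c = 0.5746
Σ_{k=0}^{1} a^k/k! (terms k=0..1) = 1.00000 + 1.14929 = 2.14929
Tail: a^2/(2!(1−ρ)) = 1.32088/(2·0.4254) = 1.55268
P₀ = 1/(2.14929 + 1.55268) = 1/3.70197 = 0.270126

Final: 0.270126


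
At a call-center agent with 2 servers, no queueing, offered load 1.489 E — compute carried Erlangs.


B(2,1.489) = 0.308142 (Erlang-B)
Carried load = a(1 − B) = 1.489·(1 − 0.308142) = 1.489·0.691858 = 1.0302 E

Final: 1.0302 Erlangs


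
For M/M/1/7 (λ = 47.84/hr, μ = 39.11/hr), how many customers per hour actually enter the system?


ρ = 1.2232; P_K = (1−ρ)ρ^7/(1−ρ^8) = 0.227966
λ_eff = λ(1 − P_K) = 47.84·(1 − 0.227966) = 47.84·0.772034 = 36.9341 /hr

Final: 36.9341 /hr


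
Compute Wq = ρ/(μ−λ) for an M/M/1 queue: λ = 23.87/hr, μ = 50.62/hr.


ρ = 23.87/50.62 = 0.4716
Wq = ρ/(μ−λ) = 0.4716/(50.62 − 23.87) = 0.4716/26.75 = 0.01763 hr

Final: 0.01763 hr


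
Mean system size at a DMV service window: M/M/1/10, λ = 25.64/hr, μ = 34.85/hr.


ρ = 25.64/34.85 = 0.7357
L = ρ[1 − (K+1)ρ^K + Kρ^(K+1)] / [(1−ρ)(1−ρ^(K+1))]
Numerator: 0.7357·(1 − 11·0.046468 + 10·0.034188) = 0.611188
Denominator: (0.2643)·(0.965812) = 0.255241
L = 0.611188/0.255241 = 2.3946

Final: 2.3946


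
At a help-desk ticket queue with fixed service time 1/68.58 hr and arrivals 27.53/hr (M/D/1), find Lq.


ρ = 27.53/68.58 = 0.4014
M/D/1: Lq = ρ²/(2(1−ρ)) = 0.1611/(2·0.5986) = 0.13461

Final: 0.13461


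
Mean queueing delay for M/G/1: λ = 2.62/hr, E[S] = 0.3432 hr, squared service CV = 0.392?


ρ = λ·E[S] = 2.62·0.3432 = 0.8992
E[S²] = E[S]²(1+C_s²) = 0.3432²·(1+0.392) = 0.163958
Wq = λ·E[S²]/(2(1−ρ)) = 2.62·0.163958/(2·0.1008) = 2.13047 hr

Final: 2.13047 hr


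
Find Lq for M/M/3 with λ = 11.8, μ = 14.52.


a = λ/μ = 0.8127; ρ = a/3 = 0.2709
P₀ = 0.441388
Lq = P₀·a^c·ρ / (c!·(1−ρ)²) = 0.441388·0.53672·0.2709/(6·0.53160)
= 0.02012

Final: 0.02012


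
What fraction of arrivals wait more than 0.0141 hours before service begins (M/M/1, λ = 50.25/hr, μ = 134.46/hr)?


ρ = 50.25/134.46 = 0.3737
P(Wq > t) = ρ·e^{−(μ−λ)t} = 0.3737·e^{−1.1874}
= 0.3737·0.305025 = 0.113993

Final: 0.113993


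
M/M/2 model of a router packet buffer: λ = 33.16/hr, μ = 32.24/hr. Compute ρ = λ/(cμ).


ρ = λ/(cμ) = 33.16/(2·32.24) = 33.16/64.48 = 0.5143

Final: 0.5143


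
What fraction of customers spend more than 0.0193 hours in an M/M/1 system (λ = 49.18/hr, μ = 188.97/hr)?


W ~ Exponential(μ−λ) for M/M/1.
μ − λ = 188.97 − 49.18 = 139.7900
P(W > t) = e^{−(μ−λ)t} = e^{−2.6979} = 0.067344

Final: 0.067344


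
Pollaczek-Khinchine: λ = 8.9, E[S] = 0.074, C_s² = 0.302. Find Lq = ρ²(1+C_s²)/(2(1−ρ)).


ρ = λ·E[S] = 8.9·0.074 = 0.6586
Lq = ρ²(1+C_s²)/(2(1−ρ)) = 0.4338·(1+0.302)/(2·0.3414)
= 0.4338·1.3020/0.6828 = 0.82711

Final: 0.82711


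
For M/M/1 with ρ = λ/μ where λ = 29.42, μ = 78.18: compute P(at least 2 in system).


ρ = 29.42/78.18 = 0.3763
P(N ≥ n) = ρ^n = 0.3763^2 = 0.141610

Final: 0.141610


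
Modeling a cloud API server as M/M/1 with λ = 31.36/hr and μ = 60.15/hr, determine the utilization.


ρ = λ/μ = 31.36/60.15 = 0.5214

Final: 0.5214


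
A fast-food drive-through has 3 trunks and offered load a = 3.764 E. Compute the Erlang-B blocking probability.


B(c,a) = (a^c/c!) / Σ_{k=0}^{c} a^k/k!
a^3/3! = 8.887868
Σ terms (k=0..3): 1.00000 + 3.76400 + 7.08385 + 8.88787 = 20.735716
B = 8.887868/20.735716 = 0.428626

Final: 0.428626


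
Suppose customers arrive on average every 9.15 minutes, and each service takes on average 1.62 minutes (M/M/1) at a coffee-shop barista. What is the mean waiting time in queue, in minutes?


λ = 60/9.15 = 6.5574 /hr
μ = 60/1.62 = 37.0370 /hr
ρ = λ/μ = 6.5574/37.0370 = 0.1770
Wq = ρ/(μ−λ) = 0.1770/(37.0370−6.5574) = 0.005809 hr
In minutes: 0.005809·60 = 0.3485 min

Final: 0.3485 min


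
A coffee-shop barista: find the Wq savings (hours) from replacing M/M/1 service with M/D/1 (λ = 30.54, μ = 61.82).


ρ = 30.54/61.82 = 0.4940
Wq(M/M/1) = ρ/(μ−λ) = 0.4940/31.28 = 0.01579 hr
Wq(M/D/1) = ρ/(2(μ−λ)) = 0.007897 hr
Savings = 0.01579 − 0.007897 = 0.007897 hr

Final: 0.007897 hr


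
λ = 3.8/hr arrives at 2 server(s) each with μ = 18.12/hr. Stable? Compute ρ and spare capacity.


Total capacity cμ = 2·18.12 = 36.24/hr
ρ = λ/(cμ) = 3.8/36.24 = 0.1049
Stable ⇔ ρ < 1: YES
Spare capacity = cμ − λ = 36.24 − 3.8 = 32.44/hr

Final: ρ = 0.1049; stable; margin = 32.44/hr


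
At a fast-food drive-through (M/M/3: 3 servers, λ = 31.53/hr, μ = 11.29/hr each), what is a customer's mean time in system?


a = 2.7927; ρ = 0.9309; P₀ = 0.016601
Lq = P₀·a^c·ρ/(c!(1−ρ)²) = 11.75368
Wq = Lq/λ = 11.75368/31.53 = 0.37278 hr
W = Wq + 1/μ = 0.37278 + 0.08857 = 0.46135 hr

Final: 0.46135 hr


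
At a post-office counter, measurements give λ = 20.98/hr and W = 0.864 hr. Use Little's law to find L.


L = λW = 20.98·0.864 = 18.1267

Final: 18.1267


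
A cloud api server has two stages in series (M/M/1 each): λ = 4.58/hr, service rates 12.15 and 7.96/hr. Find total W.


Each node sees arrival rate λ = 4.58/hr (tandem ⇒ throughput preserved).
W₁ = 1/(μ₁−λ) = 1/(12.15−4.58) = 0.13210 hr
W₂ = 1/(μ₂−λ) = 1/(7.96−4.58) = 0.29586 hr
W_total = W₁ + W₂ = 0.13210 + 0.29586 = 0.42796 hr

Final: 0.42796 hr


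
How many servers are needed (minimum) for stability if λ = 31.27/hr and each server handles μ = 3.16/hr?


Stability requires cμ > λ ⇔ c > λ/μ.
λ/μ = 31.27/3.16 = 9.8956
Minimum integer c = ⌊9.8956⌋ + 1 = 10
Check: 10·3.16 = 31.60 > 31.27, while 9·3.16 = 28.44 ≤ 31.27

Final: 10 servers


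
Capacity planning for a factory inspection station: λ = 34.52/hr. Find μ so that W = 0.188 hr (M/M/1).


W = 1/(μ−λ) ⇒ μ − λ = 1/W = 1/0.188 = 5.3191
μ = λ + 1/W = 34.52 + 5.3191 = 39.8391 per hr

Final: 39.8391 /hr


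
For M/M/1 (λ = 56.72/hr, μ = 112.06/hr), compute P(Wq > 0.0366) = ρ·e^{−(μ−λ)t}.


ρ = 56.72/112.06 = 0.5062
P(Wq > t) = ρ·e^{−(μ−λ)t} = 0.5062·e^{−2.0254}
= 0.5062·0.131935 = 0.066780

Final: 0.066780


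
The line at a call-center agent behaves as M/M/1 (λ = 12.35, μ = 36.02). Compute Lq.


ρ = 12.35/36.02 = 0.3429
Lq = ρ²/(1−ρ) = 0.1176/0.6571 = 0.1789

Final: 0.1789


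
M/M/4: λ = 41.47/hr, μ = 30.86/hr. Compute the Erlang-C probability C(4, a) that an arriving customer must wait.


a = λ/μ = 1.3438; ρ = a/4 = 0.3360
P₀ = 0.259350 (from M/M/c formula)
C(c,a) = [a^c/(c!(1−ρ))]·P₀ = [3.26101/(24·0.6640)]·0.259350
= 0.20462·0.259350 = 0.053068

Final: 0.053068


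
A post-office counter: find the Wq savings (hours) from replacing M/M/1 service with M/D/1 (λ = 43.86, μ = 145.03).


ρ = 43.86/145.03 = 0.3024
Wq(M/M/1) = ρ/(μ−λ) = 0.3024/101.17 = 0.002989 hr
Wq(M/D/1) = ρ/(2(μ−λ)) = 0.001495 hr
Savings = 0.002989 − 0.001495 = 0.001495 hr

Final: 0.001495 hr


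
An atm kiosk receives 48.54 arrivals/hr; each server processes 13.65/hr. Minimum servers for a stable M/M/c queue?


Stability requires cμ > λ ⇔ c > λ/μ.
λ/μ = 48.54/13.65 = 3.5560
Minimum integer c = ⌊3.5560⌋ + 1 = 4
Check: 4·13.65 = 54.60 > 48.54, while 3·13.65 = 40.95 ≤ 48.54

Final: 4 servers


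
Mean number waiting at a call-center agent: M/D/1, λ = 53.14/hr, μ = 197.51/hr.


ρ = 53.14/197.51 = 0.2690
M/D/1: Lq = ρ²/(2(1−ρ)) = 0.07239/(2·0.7310) = 0.04952

Final: 0.04952


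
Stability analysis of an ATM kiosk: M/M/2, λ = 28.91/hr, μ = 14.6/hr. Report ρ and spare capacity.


Total capacity cμ = 2·14.6 = 29.20/hr
ρ = λ/(cμ) = 28.91/29.20 = 0.9901
Stable ⇔ ρ < 1: YES
Spare capacity = cμ − λ = 29.20 − 28.91 = 0.29/hr

Final: ρ = 0.9901; stable; margin = 0.29/hr


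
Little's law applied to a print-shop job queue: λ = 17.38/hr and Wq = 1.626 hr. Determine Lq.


Lq = λWq = 17.38·1.626 = 28.2599

Final: 28.2599


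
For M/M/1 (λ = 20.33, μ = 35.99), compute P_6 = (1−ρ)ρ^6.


ρ = 20.33/35.99 = 0.5649
P_n = (1−ρ)·ρ^n = (1 − 0.5649)·0.5649^6 = 0.4351·0.032489 = 0.014137

Final: 0.014137


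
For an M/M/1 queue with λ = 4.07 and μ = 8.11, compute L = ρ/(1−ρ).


ρ = λ/μ = 4.07/8.11 = 0.5018
L = ρ/(1−ρ) = 0.5018/(1 − 0.5018) = 0.5018/0.4982 = 1.0074

Final: 1.0074


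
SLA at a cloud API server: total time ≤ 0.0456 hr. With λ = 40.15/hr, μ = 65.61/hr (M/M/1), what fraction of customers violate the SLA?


W ~ Exponential(μ−λ) for M/M/1.
μ − λ = 65.61 − 40.15 = 25.4600
P(W > t) = e^{−(μ−λ)t} = e^{−1.1610} = 0.313180

Final: 0.313180


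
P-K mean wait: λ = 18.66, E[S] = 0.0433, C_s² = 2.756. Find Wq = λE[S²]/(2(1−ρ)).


ρ = λ·E[S] = 18.66·0.0433 = 0.8080
E[S²] = E[S]²(1+C_s²) = 0.0433²·(1+2.756) = 0.007042
Wq = λ·E[S²]/(2(1−ρ)) = 18.66·0.007042/(2·0.1920) = 0.34216 hr

Final: 0.34216 hr
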